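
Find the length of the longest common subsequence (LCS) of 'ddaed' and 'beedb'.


DP table for LCS of 'ddaed' and 'beedb':
       b  e  e  d  b
    0  0  0  0  0  0
  d 0  0  0  0  1  1
  d 0  0  0  0  1  1
  a 0  0  0  0  1  1
  e 0  0  1  1  1  1
  d 0  0  1  1  2  2
LCS: 'ed'
LCS length = 2

2


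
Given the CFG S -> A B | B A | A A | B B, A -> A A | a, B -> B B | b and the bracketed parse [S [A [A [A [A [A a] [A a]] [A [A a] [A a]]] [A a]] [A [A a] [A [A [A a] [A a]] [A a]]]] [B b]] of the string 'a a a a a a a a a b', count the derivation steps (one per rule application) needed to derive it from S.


Every bracketed nonterminal node [X ...] in the tree is produced by exactly one rule application.
Reading the tree off as a leftmost derivation:
  Step 1: S  =>  A B   (applied S -> A B)
  Step 2: A B  =>  A A B   (applied A -> A A)
  Step 3: A A B  =>  A A A B   (applied A -> A A)
  Step 4: A A A B  =>  A A A A B   (applied A -> A A)
  Step 5: A A A A B  =>  A A A A A B   (applied A -> A A)
  Step 6: A A A A A B  =>  a A A A A B   (applied A -> a)
  Step 7: a A A A A B  =>  a a A A A B   (applied A -> a)
  Step 8: a a A A A B  =>  a a A A A A B   (applied A -> A A)
  Step 9: a a A A A A B  =>  a a a A A A B   (applied A -> a)
  Step 10: a a a A A A B  =>  a a a a A A B   (applied A -> a)
  Step 11: a a a a A A B  =>  a a a a a A B   (applied A -> a)
  Step 12: a a a a a A B  =>  a a a a a A A B   (applied A -> A A)
  Step 13: a a a a a A A B  =>  a a a a a a A B   (applied A -> a)
  Step 14: a a a a a a A B  =>  a a a a a a A A B   (applied A -> A A)
  Step 15: a a a a a a A A B  =>  a a a a a a A A A B   (applied A -> A A)
  Step 16: a a a a a a A A A B  =>  a a a a a a a A A B   (applied A -> a)
  Step 17: a a a a a a a A A B  =>  a a a a a a a a A B   (applied A -> a)
  Step 18: a a a a a a a a A B  =>  a a a a a a a a a B   (applied A -> a)
  Step 19: a a a a a a a a a B  =>  a a a a a a a a a b   (applied B -> b)
Final yield: a a a a a a a a a b
Total rewrite steps: 19

19


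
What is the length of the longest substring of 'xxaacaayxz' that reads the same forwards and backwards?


Scanning 'xxaacaayxz' for palindromic substrings.
Substring at positions 2-6: 'aacaa'.
Check: reverse('aacaa') = 'aacaa' -> palindrome confirmed.
Neighbouring characters ('x' / 'y') break symmetry, so it cannot extend further.
No longer palindromic substring exists; longest length = 5

5


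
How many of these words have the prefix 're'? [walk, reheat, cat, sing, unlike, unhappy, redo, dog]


Checking each word for prefix 're':
  'walk' -> no (count: 0)
  'reheat' -> YES, starts with 're' (count: 1)
  'cat' -> no (count: 1)
  'sing' -> no (count: 1)
  'unlike' -> no (count: 1)
  'unhappy' -> no (count: 1)
  'redo' -> YES, starts with 're' (count: 2)
  'dog' -> no (count: 2)
Total with prefix 're': 2

2


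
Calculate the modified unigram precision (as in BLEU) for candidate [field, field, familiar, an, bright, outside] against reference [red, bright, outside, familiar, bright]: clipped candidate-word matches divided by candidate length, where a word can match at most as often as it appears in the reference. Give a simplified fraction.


Reference word counts: {'bright': 2, 'familiar': 1, 'outside': 1, 'red': 1}
Checking each candidate word (with clipping):
  'field' -> not in reference -> no match (matches: 0)
  'field' -> not in reference -> no match (matches: 0)
  'familiar' -> in reference (ref count 1, used 1/1) -> match (matches: 1)
  'an' -> not in reference -> no match (matches: 1)
  'bright' -> in reference (ref count 2, used 1/2) -> match (matches: 2)
  'outside' -> in reference (ref count 1, used 1/1) -> match (matches: 3)
Clipped matches: 3, Candidate length: 6
Precision = 3/6 = 1/2

1/2


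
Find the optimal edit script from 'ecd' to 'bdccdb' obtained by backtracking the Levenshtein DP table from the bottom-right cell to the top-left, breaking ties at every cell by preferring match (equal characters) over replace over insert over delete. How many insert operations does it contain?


Edit distance = 4. Backtracking from cell (3, 6) with preference match > replace > insert > delete,
then listing the resulting alignment 'ecd' -> 'bdccdb' left to right:
  Step 1: insert 'b' [insertion #1]
  Step 2: insert 'd' [insertion #2]
  Step 3: replace e->c
  Step 4: keep 'c'
  Step 5: keep 'd'
  Step 6: insert 'b' [insertion #3]
Total insertions: 3

3


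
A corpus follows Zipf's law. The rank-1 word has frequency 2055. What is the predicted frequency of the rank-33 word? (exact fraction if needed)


Zipf's law: freq(rank) = f1 / rank
f1 = 2055, rank = 33
freq = 2055 / 33
GCD(2055, 33) = 3
Simplified: 685/11

685/11


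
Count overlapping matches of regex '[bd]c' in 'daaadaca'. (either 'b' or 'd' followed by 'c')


Pattern: [bd]c means either 'b' or 'd' followed by 'c'.
Scanning 'daaadaca' position-by-position:
  Pos 0: window 'da' -> no
  Pos 1: window 'aa' -> no
  Pos 2: window 'aa' -> no
  Pos 3: window 'ad' -> no
  Pos 4: window 'da' -> no
  Pos 5: window 'ac' -> no
  Pos 6: window 'ca' -> no
  Pos 7: window 'a' -> no
Total matches: 0

0


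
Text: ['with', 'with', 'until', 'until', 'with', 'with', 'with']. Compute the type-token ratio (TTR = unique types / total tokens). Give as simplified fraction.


Tokens: 7
Unique types: ('until', 'with') = 2
TTR = 2/7
Already in lowest terms.

2/7


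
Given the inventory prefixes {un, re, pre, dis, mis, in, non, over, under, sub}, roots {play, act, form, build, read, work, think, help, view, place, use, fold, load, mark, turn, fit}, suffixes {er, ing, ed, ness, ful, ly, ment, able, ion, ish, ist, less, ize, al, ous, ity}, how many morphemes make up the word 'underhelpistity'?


Segmenting 'underhelpistity' against the inventory:
  'under' -> prefix (morpheme 1)
  'help' -> root (morpheme 2)
  'ist' -> suffix (morpheme 3)
  'ity' -> suffix (morpheme 4)
Total morphemes: 4

4


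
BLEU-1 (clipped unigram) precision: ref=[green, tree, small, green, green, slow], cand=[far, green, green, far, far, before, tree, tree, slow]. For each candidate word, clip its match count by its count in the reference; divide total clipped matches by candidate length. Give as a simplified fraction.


Reference word counts: {'green': 3, 'slow': 1, 'small': 1, 'tree': 1}
Checking each candidate word (with clipping):
  'far' -> not in reference -> no match (matches: 0)
  'green' -> in reference (ref count 3, used 1/3) -> match (matches: 1)
  'green' -> in reference (ref count 3, used 2/3) -> match (matches: 2)
  'far' -> not in reference -> no match (matches: 2)
  'far' -> not in reference -> no match (matches: 2)
  'before' -> not in reference -> no match (matches: 2)
  'tree' -> in reference (ref count 1, used 1/1) -> match (matches: 3)
  'tree' -> ref count 1 already used up (1/1) -> clipped, no match (matches: 3)
  'slow' -> in reference (ref count 1, used 1/1) -> match (matches: 4)
Clipped matches: 4, Candidate length: 9
Precision = 4/9

4/9


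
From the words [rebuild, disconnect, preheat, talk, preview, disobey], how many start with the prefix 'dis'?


Checking each word for prefix 'dis':
  'rebuild' -> no (count: 0)
  'disconnect' -> YES, starts with 'dis' (count: 1)
  'preheat' -> no (count: 1)
  'talk' -> no (count: 1)
  'preview' -> no (count: 1)
  'disobey' -> YES, starts with 'dis' (count: 2)
Total with prefix 'dis': 2

2


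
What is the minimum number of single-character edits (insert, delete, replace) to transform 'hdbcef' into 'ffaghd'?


Building DP table for s1='hdbcef' (len 6) and s2='ffaghd' (len 6):
       f  f  a  g  h  d
    0  1  2  3  4  5  6
  h 1  1  2  3  4  4  5
  d 2  2  2  3  4  5  4
  b 3  3  3  3  4  5  5
  c 4  4  4  4  4  5  6
  e 5  5  5  5  5  5  6
  f 6  5  5  6  6  6  6
Edit distance = dp[6][6] = 6

6


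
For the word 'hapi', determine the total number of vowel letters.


Scanning each character of 'hapi':
  Position 1: 'h' -> consonant (running count: 0)
  Position 2: 'a' -> vowel (running count: 1)
  Position 3: 'p' -> consonant (running count: 1)
  Position 4: 'i' -> vowel (running count: 2)
Total vowels: 2

2


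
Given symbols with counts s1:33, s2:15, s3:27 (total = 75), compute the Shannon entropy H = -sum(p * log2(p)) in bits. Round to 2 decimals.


Computing entropy H = -sum(p_i * log2(p_i)):
  s1: p = 33/75 = 0.4400, -p*log2(p) = 0.5211
  s2: p = 15/75 = 0.2000, -p*log2(p) = 0.4644
  s3: p = 27/75 = 0.3600, -p*log2(p) = 0.5306
H = sum of terms = 1.5161
Rounded to 2 decimals: 1.52

1.52


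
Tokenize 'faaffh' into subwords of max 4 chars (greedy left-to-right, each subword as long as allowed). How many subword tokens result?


'faaffh' has 6 characters.
Chunking with max size 4:
  Chunk 1: 'faaf' (positions 0-3)
  Chunk 2: 'fh' (positions 4-5)
Total chunks: ceil(6 / 4) = 2

2


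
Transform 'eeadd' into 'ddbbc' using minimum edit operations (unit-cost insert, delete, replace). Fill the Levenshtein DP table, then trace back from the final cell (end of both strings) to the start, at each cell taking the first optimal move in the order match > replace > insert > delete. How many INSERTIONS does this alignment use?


Edit distance = 5. Backtracking from cell (5, 5) with preference match > replace > insert > delete,
then listing the resulting alignment 'eeadd' -> 'ddbbc' left to right:
  Step 1: replace e->d
  Step 2: replace e->d
  Step 3: replace a->b
  Step 4: replace d->b
  Step 5: replace d->c
Total insertions: 0

0


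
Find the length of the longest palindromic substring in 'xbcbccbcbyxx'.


Scanning 'xbcbccbcbyxx' for palindromic substrings.
Substring at positions 1-8: 'bcbccbcb'.
Check: reverse('bcbccbcb') = 'bcbccbcb' -> palindrome confirmed.
Neighbouring characters ('x' / 'y') break symmetry, so it cannot extend further.
No longer palindromic substring exists; longest length = 8

8


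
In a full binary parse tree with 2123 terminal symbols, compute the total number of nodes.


Leaf nodes (terminals): 2123
Internal nodes = n - 1 = 2123 - 1 = 2122
Total = leaves + internal = 2123 + 2122 = 4245

4245


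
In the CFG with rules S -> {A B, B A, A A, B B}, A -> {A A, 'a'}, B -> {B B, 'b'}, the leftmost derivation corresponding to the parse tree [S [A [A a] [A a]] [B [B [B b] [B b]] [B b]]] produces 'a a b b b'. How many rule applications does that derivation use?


Every bracketed nonterminal node [X ...] in the tree is produced by exactly one rule application.
Reading the tree off as a leftmost derivation:
  Step 1: S  =>  A B   (applied S -> A B)
  Step 2: A B  =>  A A B   (applied A -> A A)
  Step 3: A A B  =>  a A B   (applied A -> a)
  Step 4: a A B  =>  a a B   (applied A -> a)
  Step 5: a a B  =>  a a B B   (applied B -> B B)
  Step 6: a a B B  =>  a a B B B   (applied B -> B B)
  Step 7: a a B B B  =>  a a b B B   (applied B -> b)
  Step 8: a a b B B  =>  a a b b B   (applied B -> b)
  Step 9: a a b b B  =>  a a b b b   (applied B -> b)
Final yield: a a b b b
Total rewrite steps: 9

9


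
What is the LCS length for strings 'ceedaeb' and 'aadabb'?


DP table for LCS of 'ceedaeb' and 'aadabb':
       a  a  d  a  b  b
    0  0  0  0  0  0  0
  c 0  0  0  0  0  0  0
  e 0  0  0  0  0  0  0
  e 0  0  0  0  0  0  0
  d 0  0  0  1  1  1  1
  a 0  1  1  1  2  2  2
  e 0  1  1  1  2  2  2
  b 0  1  1  1  2  3  3
LCS: 'dab'
LCS length = 3

3


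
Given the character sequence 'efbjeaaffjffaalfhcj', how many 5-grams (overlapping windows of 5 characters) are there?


String 'efbjeaaffjffaalfhcj' has length L = 19.
Number of overlapping n-grams = L - n + 1
Substituting: 19 - 5 + 1 = 15

15


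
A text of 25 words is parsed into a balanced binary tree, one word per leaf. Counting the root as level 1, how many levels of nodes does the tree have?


In a balanced binary tree with n leaves the deepest leaf is ceil(log2(n)) edges below the root,
so counting node levels inclusive of root and leaves gives ceil(log2(n)) + 1 levels.
log2(25) = 4.6439
ceil(4.6439) = 5
levels = 5 + 1 = 6

6


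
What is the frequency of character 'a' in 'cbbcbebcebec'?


Scanning 'cbbcbebcebec' for 'a':
  No matches found.
Total occurrences of 'a': 0

0


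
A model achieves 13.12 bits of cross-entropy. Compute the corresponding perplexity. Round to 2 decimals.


Perplexity formula: PP = 2^H
H = 13.12
PP = 2^13.12
Decompose: 2^13.12 = 2^13 * 2^0.12
2^13 = 8192, 2^0.12 ~ 1.0867349
PP ~ 8192 * 1.0867349 = 8902.5323008
Rounded to 2 decimals: 8902.53

8902.53


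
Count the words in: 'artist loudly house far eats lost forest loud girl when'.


Counting words by splitting on spaces:
  Word 1: 'artist'
  Word 2: 'loudly'
  Word 3: 'house'
  Word 4: 'far'
  Word 5: 'eats'
  Word 6: 'lost'
  Word 7: 'forest'
  Word 8: 'loud'
  Word 9: 'girl'
  Word 10: 'when'
Total words: 10

10


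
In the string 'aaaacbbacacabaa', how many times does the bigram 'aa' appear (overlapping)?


Scanning 'aaaacbbacacabaa' for bigram 'aa':
  Position 0: 'aa' -> MATCH
  Position 1: 'aa' -> MATCH
  Position 2: 'aa' -> MATCH
  Position 3: 'ac' -> no
  Position 4: 'cb' -> no
  Position 5: 'bb' -> no
  Position 6: 'ba' -> no
  Position 7: 'ac' -> no
  Position 8: 'ca' -> no
  Position 9: 'ac' -> no
  Position 10: 'ca' -> no
  Position 11: 'ab' -> no
  Position 12: 'ba' -> no
  Position 13: 'aa' -> MATCH
Total matches: 4

4


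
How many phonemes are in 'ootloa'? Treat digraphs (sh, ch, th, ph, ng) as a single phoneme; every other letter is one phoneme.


Parsing 'ootloa' greedily, digraphs first:
  'o' -> vowel phoneme (phonemes so far: 1)
  'o' -> vowel phoneme (phonemes so far: 2)
  't' -> consonant phoneme (phonemes so far: 3)
  'l' -> consonant phoneme (phonemes so far: 4)
  'o' -> vowel phoneme (phonemes so far: 5)
  'a' -> vowel phoneme (phonemes so far: 6)
Total phonemes: 6

6


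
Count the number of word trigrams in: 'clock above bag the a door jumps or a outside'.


Word trigrams from [10] words:
  Trigram 1: (clock above bag)
  Trigram 2: (above bag the)
  Trigram 3: (bag the a)
  Trigram 4: (the a door)
  Trigram 5: (a door jumps)
  Trigram 6: (door jumps or)
  Trigram 7: (jumps or a)
  Trigram 8: (or a outside)
Total word trigrams: 10 - 2 = 8

8


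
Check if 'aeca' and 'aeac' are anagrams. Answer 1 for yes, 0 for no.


Sort characters of 'aeca': 'aace'
Sort characters of 'aeac': 'aace'
Sorted forms match -> they ARE anagrams
Result: 1

1


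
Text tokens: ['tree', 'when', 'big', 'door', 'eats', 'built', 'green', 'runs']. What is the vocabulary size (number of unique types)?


Listing all tokens and tracking unique types:
  Token 1: 'tree' -> NEW (unique so far: 1)
  Token 2: 'when' -> NEW (unique so far: 2)
  Token 3: 'big' -> NEW (unique so far: 3)
  Token 4: 'door' -> NEW (unique so far: 4)
  Token 5: 'eats' -> NEW (unique so far: 5)
  Token 6: 'built' -> NEW (unique so far: 6)
  Token 7: 'green' -> NEW (unique so far: 7)
  Token 8: 'runs' -> NEW (unique so far: 8)
Unique types: ('big', 'built', 'door', 'eats', 'green', 'runs', 'tree', 'when')
Vocabulary size: 8

8


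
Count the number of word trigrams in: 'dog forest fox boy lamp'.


Word trigrams from [5] words:
  Trigram 1: (dog forest fox)
  Trigram 2: (forest fox boy)
  Trigram 3: (fox boy lamp)
Total word trigrams: 5 - 2 = 3

3


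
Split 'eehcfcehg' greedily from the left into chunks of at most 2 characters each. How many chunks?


'eehcfcehg' has 9 characters.
Chunking with max size 2:
  Chunk 1: 'ee' (positions 0-1)
  Chunk 2: 'hc' (positions 2-3)
  Chunk 3: 'fc' (positions 4-5)
  Chunk 4: 'eh' (positions 6-7)
  Chunk 5: 'g' (positions 8-8)
Total chunks: ceil(9 / 2) = 5

5


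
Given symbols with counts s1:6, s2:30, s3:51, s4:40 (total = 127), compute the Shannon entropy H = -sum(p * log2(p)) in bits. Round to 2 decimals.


Computing entropy H = -sum(p_i * log2(p_i)):
  s1: p = 6/127 = 0.0472, -p*log2(p) = 0.2080
  s2: p = 30/127 = 0.2362, -p*log2(p) = 0.4918
  s3: p = 51/127 = 0.4016, -p*log2(p) = 0.5286
  s4: p = 40/127 = 0.3150, -p*log2(p) = 0.5250
H = sum of terms = 1.7534
Rounded to 2 decimals: 1.75

1.75


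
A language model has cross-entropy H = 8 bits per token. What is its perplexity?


Perplexity formula: PP = 2^H
H = 8
PP = 2^8
Steps: 2^1 = 2, 2^2 = 4, 2^3 = 8, 2^4 = 16, 2^5 = 32, 2^6 = 64, 2^7 = 128, 2^8 = 256
PP = 256

256


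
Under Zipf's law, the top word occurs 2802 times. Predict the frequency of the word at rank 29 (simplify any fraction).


Zipf's law: freq(rank) = f1 / rank
f1 = 2802, rank = 29
freq = 2802 / 29
GCD(2802, 29) = 1
Simplified: 2802/29

2802/29


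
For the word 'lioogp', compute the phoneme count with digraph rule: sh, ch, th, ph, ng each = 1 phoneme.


Parsing 'lioogp' greedily, digraphs first:
  'l' -> consonant phoneme (phonemes so far: 1)
  'i' -> vowel phoneme (phonemes so far: 2)
  'o' -> vowel phoneme (phonemes so far: 3)
  'o' -> vowel phoneme (phonemes so far: 4)
  'g' -> consonant phoneme (phonemes so far: 5)
  'p' -> consonant phoneme (phonemes so far: 6)
Total phonemes: 6

6


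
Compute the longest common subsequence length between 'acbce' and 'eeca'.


DP table for LCS of 'acbce' and 'eeca':
       e  e  c  a
    0  0  0  0  0
  a 0  0  0  0  1
  c 0  0  0  1  1
  b 0  0  0  1  1
  c 0  0  0  1  1
  e 0  1  1  1  1
LCS: 'a'
LCS length = 1

1


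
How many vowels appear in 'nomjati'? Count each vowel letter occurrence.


Scanning each character of 'nomjati':
  Position 1: 'n' -> consonant (running count: 0)
  Position 2: 'o' -> vowel (running count: 1)
  Position 3: 'm' -> consonant (running count: 1)
  Position 4: 'j' -> consonant (running count: 1)
  Position 5: 'a' -> vowel (running count: 2)
  Position 6: 't' -> consonant (running count: 2)
  Position 7: 'i' -> vowel (running count: 3)
Total vowels: 3

3


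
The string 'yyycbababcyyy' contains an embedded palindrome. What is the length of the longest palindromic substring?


Scanning 'yyycbababcyyy' for palindromic substrings.
Substring at positions 0-12: 'yyycbababcyyy'.
Check: reverse('yyycbababcyyy') = 'yyycbababcyyy' -> palindrome confirmed.
No longer palindromic substring exists; longest length = 13

13


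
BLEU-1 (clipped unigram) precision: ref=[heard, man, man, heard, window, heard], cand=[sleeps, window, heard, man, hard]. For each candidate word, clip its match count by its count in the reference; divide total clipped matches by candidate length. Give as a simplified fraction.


Reference word counts: {'heard': 3, 'man': 2, 'window': 1}
Checking each candidate word (with clipping):
  'sleeps' -> not in reference -> no match (matches: 0)
  'window' -> in reference (ref count 1, used 1/1) -> match (matches: 1)
  'heard' -> in reference (ref count 3, used 1/3) -> match (matches: 2)
  'man' -> in reference (ref count 2, used 1/2) -> match (matches: 3)
  'hard' -> not in reference -> no match (matches: 3)
Clipped matches: 3, Candidate length: 5
Precision = 3/5

3/5


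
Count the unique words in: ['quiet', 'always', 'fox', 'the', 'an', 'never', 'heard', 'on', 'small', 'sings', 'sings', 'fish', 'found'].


Listing all tokens and tracking unique types:
  Token 1: 'quiet' -> NEW (unique so far: 1)
  Token 2: 'always' -> NEW (unique so far: 2)
  Token 3: 'fox' -> NEW (unique so far: 3)
  Token 4: 'the' -> NEW (unique so far: 4)
  Token 5: 'an' -> NEW (unique so far: 5)
  Token 6: 'never' -> NEW (unique so far: 6)
  Token 7: 'heard' -> NEW (unique so far: 7)
  Token 8: 'on' -> NEW (unique so far: 8)
  Token 9: 'small' -> NEW (unique so far: 9)
  Token 10: 'sings' -> NEW (unique so far: 10)
  Token 11: 'sings' -> duplicate (unique so far: 10)
  Token 12: 'fish' -> NEW (unique so far: 11)
  Token 13: 'found' -> NEW (unique so far: 12)
Unique types: ('always', 'an', 'fish', 'found', 'fox', 'heard', 'never', 'on', 'quiet', 'sings', 'small', 'the')
Vocabulary size: 12

12


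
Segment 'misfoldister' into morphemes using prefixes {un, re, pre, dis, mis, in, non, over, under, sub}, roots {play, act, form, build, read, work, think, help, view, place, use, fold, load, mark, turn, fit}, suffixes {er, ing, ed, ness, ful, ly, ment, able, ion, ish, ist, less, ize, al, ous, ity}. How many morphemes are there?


Segmenting 'misfoldister' against the inventory:
  'mis' -> prefix (morpheme 1)
  'fold' -> root (morpheme 2)
  'ist' -> suffix (morpheme 3)
  'er' -> suffix (morpheme 4)
Total morphemes: 4

4


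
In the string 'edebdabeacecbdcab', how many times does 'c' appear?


Scanning 'edebdabeacecbdcab' for 'c':
  Position 9: 'c' -> MATCH (count: 1)
  Position 11: 'c' -> MATCH (count: 2)
  Position 14: 'c' -> MATCH (count: 3)
Total occurrences of 'c': 3

3


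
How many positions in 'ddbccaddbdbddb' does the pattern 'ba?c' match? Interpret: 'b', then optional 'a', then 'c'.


Pattern: ba?c means 'b', then optional 'a', then 'c'.
Scanning 'ddbccaddbdbddb' position-by-position:
  Pos 0: window 'ddb' -> no
  Pos 1: window 'dbc' -> no
  Pos 2: window 'bcc' -> MATCH
  Pos 3: window 'cca' -> no
  Pos 4: window 'cad' -> no
  Pos 5: window 'add' -> no
  Pos 6: window 'ddb' -> no
  Pos 7: window 'dbd' -> no
  Pos 8: window 'bdb' -> no
  Pos 9: window 'dbd' -> no
  Pos 10: window 'bdd' -> no
  Pos 11: window 'ddb' -> no
  Pos 12: window 'db' -> no
  Pos 13: window 'b' -> no
Total matches: 1

1


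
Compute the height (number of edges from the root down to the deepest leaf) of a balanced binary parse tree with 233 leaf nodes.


In a balanced binary tree with n leaves the deepest leaf is ceil(log2(n)) edges below the root.
log2(233) = 7.8642
ceil(7.8642) = 8
height (edges) = 8

8


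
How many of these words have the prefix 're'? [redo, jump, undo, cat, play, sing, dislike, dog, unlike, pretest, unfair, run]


Checking each word for prefix 're':
  'redo' -> YES, starts with 're' (count: 1)
  'jump' -> no (count: 1)
  'undo' -> no (count: 1)
  'cat' -> no (count: 1)
  'play' -> no (count: 1)
  'sing' -> no (count: 1)
  'dislike' -> no (count: 1)
  'dog' -> no (count: 1)
  'unlike' -> no (count: 1)
  'pretest' -> no (count: 1)
  'unfair' -> no (count: 1)
  'run' -> no (count: 1)
Total with prefix 're': 1

1


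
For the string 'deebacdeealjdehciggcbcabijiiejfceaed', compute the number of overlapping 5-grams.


String 'deebacdeealjdehciggcbcabijiiejfceaed' has length L = 36.
Number of overlapping n-grams = L - n + 1
Substituting: 36 - 5 + 1 = 32

32


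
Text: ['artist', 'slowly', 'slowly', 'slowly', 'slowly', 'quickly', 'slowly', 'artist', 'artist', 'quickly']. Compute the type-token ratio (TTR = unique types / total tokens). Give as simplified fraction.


Tokens: 10
Unique types: ('artist', 'quickly', 'slowly') = 3
TTR = 3/10
Already in lowest terms.

3/10


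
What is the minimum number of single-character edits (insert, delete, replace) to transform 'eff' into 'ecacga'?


Building DP table for s1='eff' (len 3) and s2='ecacga' (len 6):
       e  c  a  c  g  a
    0  1  2  3  4  5  6
  e 1  0  1  2  3  4  5
  f 2  1  1  2  3  4  5
  f 3  2  2  2  3  4  5
Edit distance = dp[3][6] = 5

5


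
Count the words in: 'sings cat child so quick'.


Counting words by splitting on spaces:
  Word 1: 'sings'
  Word 2: 'cat'
  Word 3: 'child'
  Word 4: 'so'
  Word 5: 'quick'
Total words: 5

5


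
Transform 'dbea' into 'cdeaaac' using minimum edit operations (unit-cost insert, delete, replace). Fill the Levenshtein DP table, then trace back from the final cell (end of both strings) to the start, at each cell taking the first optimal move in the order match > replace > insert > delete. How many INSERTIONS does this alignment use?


Edit distance = 5. Backtracking from cell (4, 7) with preference match > replace > insert > delete,
then listing the resulting alignment 'dbea' -> 'cdeaaac' left to right:
  Step 1: insert 'c' [insertion #1]
  Step 2: keep 'd'
  Step 3: insert 'e' [insertion #2]
  Step 4: replace b->a
  Step 5: replace e->a
  Step 6: keep 'a'
  Step 7: insert 'c' [insertion #3]
Total insertions: 3

3


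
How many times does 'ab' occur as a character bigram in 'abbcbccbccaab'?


Scanning 'abbcbccbccaab' for bigram 'ab':
  Position 0: 'ab' -> MATCH
  Position 1: 'bb' -> no
  Position 2: 'bc' -> no
  Position 3: 'cb' -> no
  Position 4: 'bc' -> no
  Position 5: 'cc' -> no
  Position 6: 'cb' -> no
  Position 7: 'bc' -> no
  Position 8: 'cc' -> no
  Position 9: 'ca' -> no
  Position 10: 'aa' -> no
  Position 11: 'ab' -> MATCH
Total matches: 2

2


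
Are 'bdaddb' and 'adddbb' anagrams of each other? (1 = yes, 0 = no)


Sort characters of 'bdaddb': 'abbddd'
Sort characters of 'adddbb': 'abbddd'
Sorted forms match -> they ARE anagrams
Result: 1

1


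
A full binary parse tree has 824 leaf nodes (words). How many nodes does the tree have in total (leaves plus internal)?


Leaf nodes (terminals): 824
Internal nodes = n - 1 = 824 - 1 = 823
Total = leaves + internal = 824 + 823 = 1647

1647


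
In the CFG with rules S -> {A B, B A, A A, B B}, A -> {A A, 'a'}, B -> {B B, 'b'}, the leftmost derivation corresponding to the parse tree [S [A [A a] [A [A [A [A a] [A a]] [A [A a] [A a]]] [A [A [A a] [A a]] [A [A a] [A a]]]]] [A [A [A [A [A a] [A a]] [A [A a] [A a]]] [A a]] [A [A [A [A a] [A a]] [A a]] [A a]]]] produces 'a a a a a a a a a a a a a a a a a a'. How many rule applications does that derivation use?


Every bracketed nonterminal node [X ...] in the tree is produced by exactly one rule application.
Reading the tree off as a leftmost derivation:
  Step 1: S  =>  A A   (applied S -> A A)
  Step 2: A A  =>  A A A   (applied A -> A A)
  Step 3: A A A  =>  a A A   (applied A -> a)
  Step 4: a A A  =>  a A A A   (applied A -> A A)
  Step 5: a A A A  =>  a A A A A   (applied A -> A A)
  Step 6: a A A A A  =>  a A A A A A   (applied A -> A A)
  Step 7: a A A A A A  =>  a a A A A A   (applied A -> a)
  Step 8: a a A A A A  =>  a a a A A A   (applied A -> a)
  Step 9: a a a A A A  =>  a a a A A A A   (applied A -> A A)
  Step 10: a a a A A A A  =>  a a a a A A A   (applied A -> a)
  Step 11: a a a a A A A  =>  a a a a a A A   (applied A -> a)
  Step 12: a a a a a A A  =>  a a a a a A A A   (applied A -> A A)
  Step 13: a a a a a A A A  =>  a a a a a A A A A   (applied A -> A A)
  Step 14: a a a a a A A A A  =>  a a a a a a A A A   (applied A -> a)
  Step 15: a a a a a a A A A  =>  a a a a a a a A A   (applied A -> a)
  Step 16: a a a a a a a A A  =>  a a a a a a a A A A   (applied A -> A A)
  Step 17: a a a a a a a A A A  =>  a a a a a a a a A A   (applied A -> a)
  Step 18: a a a a a a a a A A  =>  a a a a a a a a a A   (applied A -> a)
  Step 19: a a a a a a a a a A  =>  a a a a a a a a a A A   (applied A -> A A)
  Step 20: a a a a a a a a a A A  =>  a a a a a a a a a A A A   (applied A -> A A)
  Step 21: a a a a a a a a a A A A  =>  a a a a a a a a a A A A A   (applied A -> A A)
  Step 22: a a a a a a a a a A A A A  =>  a a a a a a a a a A A A A A   (applied A -> A A)
  Step 23: a a a a a a a a a A A A A A  =>  a a a a a a a a a a A A A A   (applied A -> a)
  Step 24: a a a a a a a a a a A A A A  =>  a a a a a a a a a a a A A A   (applied A -> a)
  Step 25: a a a a a a a a a a a A A A  =>  a a a a a a a a a a a A A A A   (applied A -> A A)
  Step 26: a a a a a a a a a a a A A A A  =>  a a a a a a a a a a a a A A A   (applied A -> a)
  Step 27: a a a a a a a a a a a a A A A  =>  a a a a a a a a a a a a a A A   (applied A -> a)
  Step 28: a a a a a a a a a a a a a A A  =>  a a a a a a a a a a a a a a A   (applied A -> a)
  Step 29: a a a a a a a a a a a a a a A  =>  a a a a a a a a a a a a a a A A   (applied A -> A A)
  Step 30: a a a a a a a a a a a a a a A A  =>  a a a a a a a a a a a a a a A A A   (applied A -> A A)
  Step 31: a a a a a a a a a a a a a a A A A  =>  a a a a a a a a a a a a a a A A A A   (applied A -> A A)
  Step 32: a a a a a a a a a a a a a a A A A A  =>  a a a a a a a a a a a a a a a A A A   (applied A -> a)
  Step 33: a a a a a a a a a a a a a a a A A A  =>  a a a a a a a a a a a a a a a a A A   (applied A -> a)
  Step 34: a a a a a a a a a a a a a a a a A A  =>  a a a a a a a a a a a a a a a a a A   (applied A -> a)
  Step 35: a a a a a a a a a a a a a a a a a A  =>  a a a a a a a a a a a a a a a a a a   (applied A -> a)
Final yield: a a a a a a a a a a a a a a a a a a
Total rewrite steps: 35

35


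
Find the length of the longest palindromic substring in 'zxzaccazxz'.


Scanning 'zxzaccazxz' for palindromic substrings.
Substring at positions 0-9: 'zxzaccazxz'.
Check: reverse('zxzaccazxz') = 'zxzaccazxz' -> palindrome confirmed.
No longer palindromic substring exists; longest length = 10

10


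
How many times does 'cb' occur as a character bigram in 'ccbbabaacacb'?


Scanning 'ccbbabaacacb' for bigram 'cb':
  Position 0: 'cc' -> no
  Position 1: 'cb' -> MATCH
  Position 2: 'bb' -> no
  Position 3: 'ba' -> no
  Position 4: 'ab' -> no
  Position 5: 'ba' -> no
  Position 6: 'aa' -> no
  Position 7: 'ac' -> no
  Position 8: 'ca' -> no
  Position 9: 'ac' -> no
  Position 10: 'cb' -> MATCH
Total matches: 2

2


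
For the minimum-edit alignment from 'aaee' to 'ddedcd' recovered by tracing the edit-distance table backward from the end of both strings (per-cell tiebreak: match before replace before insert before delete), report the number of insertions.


Edit distance = 5. Backtracking from cell (4, 6) with preference match > replace > insert > delete,
then listing the resulting alignment 'aaee' -> 'ddedcd' left to right:
  Step 1: replace a->d
  Step 2: replace a->d
  Step 3: keep 'e'
  Step 4: insert 'd' [insertion #1]
  Step 5: insert 'c' [insertion #2]
  Step 6: replace e->d
Total insertions: 2

2


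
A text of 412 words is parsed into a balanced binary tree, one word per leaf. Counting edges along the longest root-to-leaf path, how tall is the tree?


In a balanced binary tree with n leaves the deepest leaf is ceil(log2(n)) edges below the root.
log2(412) = 8.6865
ceil(8.6865) = 9
height (edges) = 9

9


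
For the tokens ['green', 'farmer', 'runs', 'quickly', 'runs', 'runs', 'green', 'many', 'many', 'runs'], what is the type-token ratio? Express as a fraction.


Tokens: 10
Unique types: ('farmer', 'green', 'many', 'quickly', 'runs') = 5
TTR = 5/10
Simplify: divide both by 5 -> 1/2
TTR = 1/2

1/2


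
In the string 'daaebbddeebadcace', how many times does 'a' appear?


Scanning 'daaebbddeebadcace' for 'a':
  Position 1: 'a' -> MATCH (count: 1)
  Position 2: 'a' -> MATCH (count: 2)
  Position 11: 'a' -> MATCH (count: 3)
  Position 14: 'a' -> MATCH (count: 4)
Total occurrences of 'a': 4

4


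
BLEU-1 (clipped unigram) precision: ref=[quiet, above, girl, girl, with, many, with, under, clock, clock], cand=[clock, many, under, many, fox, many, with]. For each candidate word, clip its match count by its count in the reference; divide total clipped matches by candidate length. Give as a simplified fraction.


Reference word counts: {'above': 1, 'clock': 2, 'girl': 2, 'many': 1, 'quiet': 1, 'under': 1, 'with': 2}
Checking each candidate word (with clipping):
  'clock' -> in reference (ref count 2, used 1/2) -> match (matches: 1)
  'many' -> in reference (ref count 1, used 1/1) -> match (matches: 2)
  'under' -> in reference (ref count 1, used 1/1) -> match (matches: 3)
  'many' -> ref count 1 already used up (1/1) -> clipped, no match (matches: 3)
  'fox' -> not in reference -> no match (matches: 3)
  'many' -> ref count 1 already used up (1/1) -> clipped, no match (matches: 3)
  'with' -> in reference (ref count 2, used 1/2) -> match (matches: 4)
Clipped matches: 4, Candidate length: 7
Precision = 4/7

4/7


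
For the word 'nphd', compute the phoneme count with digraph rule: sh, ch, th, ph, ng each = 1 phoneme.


Parsing 'nphd' greedily, digraphs first:
  'n' -> consonant phoneme (phonemes so far: 1)
  'ph' -> digraph (1 consonant phoneme) (phonemes so far: 2)
  'd' -> consonant phoneme (phonemes so far: 3)
Total phonemes: 3

3


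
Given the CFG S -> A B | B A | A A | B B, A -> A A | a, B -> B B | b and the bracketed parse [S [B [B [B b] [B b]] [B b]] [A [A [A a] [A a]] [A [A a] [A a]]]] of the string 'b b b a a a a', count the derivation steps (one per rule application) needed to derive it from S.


Every bracketed nonterminal node [X ...] in the tree is produced by exactly one rule application.
Reading the tree off as a leftmost derivation:
  Step 1: S  =>  B A   (applied S -> B A)
  Step 2: B A  =>  B B A   (applied B -> B B)
  Step 3: B B A  =>  B B B A   (applied B -> B B)
  Step 4: B B B A  =>  b B B A   (applied B -> b)
  Step 5: b B B A  =>  b b B A   (applied B -> b)
  Step 6: b b B A  =>  b b b A   (applied B -> b)
  Step 7: b b b A  =>  b b b A A   (applied A -> A A)
  Step 8: b b b A A  =>  b b b A A A   (applied A -> A A)
  Step 9: b b b A A A  =>  b b b a A A   (applied A -> a)
  Step 10: b b b a A A  =>  b b b a a A   (applied A -> a)
  Step 11: b b b a a A  =>  b b b a a A A   (applied A -> A A)
  Step 12: b b b a a A A  =>  b b b a a a A   (applied A -> a)
  Step 13: b b b a a a A  =>  b b b a a a a   (applied A -> a)
Final yield: b b b a a a a
Total rewrite steps: 13

13


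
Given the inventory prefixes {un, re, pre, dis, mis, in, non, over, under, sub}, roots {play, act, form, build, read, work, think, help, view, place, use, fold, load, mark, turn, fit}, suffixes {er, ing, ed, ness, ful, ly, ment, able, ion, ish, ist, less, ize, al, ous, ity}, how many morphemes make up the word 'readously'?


Segmenting 'readously' against the inventory:
  'read' -> root (morpheme 1)
  'ous' -> suffix (morpheme 2)
  'ly' -> suffix (morpheme 3)
Total morphemes: 3

3


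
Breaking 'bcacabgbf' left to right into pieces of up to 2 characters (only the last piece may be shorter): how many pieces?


'bcacabgbf' has 9 characters.
Chunking with max size 2:
  Chunk 1: 'bc' (positions 0-1)
  Chunk 2: 'ac' (positions 2-3)
  Chunk 3: 'ab' (positions 4-5)
  Chunk 4: 'gb' (positions 6-7)
  Chunk 5: 'f' (positions 8-8)
Total chunks: ceil(9 / 2) = 5

5


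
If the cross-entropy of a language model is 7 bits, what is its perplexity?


Perplexity formula: PP = 2^H
H = 7
PP = 2^7
Steps: 2^1 = 2, 2^2 = 4, 2^3 = 8, 2^4 = 16, 2^5 = 32, 2^6 = 64, 2^7 = 128
PP = 128

128


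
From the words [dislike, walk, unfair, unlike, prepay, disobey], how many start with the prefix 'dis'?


Checking each word for prefix 'dis':
  'dislike' -> YES, starts with 'dis' (count: 1)
  'walk' -> no (count: 1)
  'unfair' -> no (count: 1)
  'unlike' -> no (count: 1)
  'prepay' -> no (count: 1)
  'disobey' -> YES, starts with 'dis' (count: 2)
Total with prefix 'dis': 2

2


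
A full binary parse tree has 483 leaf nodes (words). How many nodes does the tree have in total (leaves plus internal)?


Leaf nodes (terminals): 483
Internal nodes = n - 1 = 483 - 1 = 482
Total = leaves + internal = 483 + 482 = 965

965


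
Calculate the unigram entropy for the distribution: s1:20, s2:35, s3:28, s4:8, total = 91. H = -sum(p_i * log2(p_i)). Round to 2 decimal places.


Computing entropy H = -sum(p_i * log2(p_i)):
  s1: p = 20/91 = 0.2198, -p*log2(p) = 0.4804
  s2: p = 35/91 = 0.3846, -p*log2(p) = 0.5302
  s3: p = 28/91 = 0.3077, -p*log2(p) = 0.5232
  s4: p = 8/91 = 0.0879, -p*log2(p) = 0.3084
H = sum of terms = 1.8422
Rounded to 2 decimals: 1.84

1.84


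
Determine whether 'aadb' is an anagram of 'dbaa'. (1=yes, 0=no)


Sort characters of 'aadb': 'aabd'
Sort characters of 'dbaa': 'aabd'
Sorted forms match -> they ARE anagrams
Result: 1

1


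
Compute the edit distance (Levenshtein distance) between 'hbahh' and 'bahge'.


Building DP table for s1='hbahh' (len 5) and s2='bahge' (len 5):
       b  a  h  g  e
    0  1  2  3  4  5
  h 1  1  2  2  3  4
  b 2  1  2  3  3  4
  a 3  2  1  2  3  4
  h 4  3  2  1  2  3
  h 5  4  3  2  2  3
Edit distance = dp[5][5] = 3

3


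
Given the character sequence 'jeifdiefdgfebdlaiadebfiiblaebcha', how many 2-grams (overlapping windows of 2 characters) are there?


String 'jeifdiefdgfebdlaiadebfiiblaebcha' has length L = 32.
Number of overlapping n-grams = L - n + 1
Substituting: 32 - 2 + 1 = 31

31


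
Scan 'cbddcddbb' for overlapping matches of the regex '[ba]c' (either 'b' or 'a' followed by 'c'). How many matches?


Pattern: [ba]c means either 'b' or 'a' followed by 'c'.
Scanning 'cbddcddbb' position-by-position:
  Pos 0: window 'cb' -> no
  Pos 1: window 'bd' -> no
  Pos 2: window 'dd' -> no
  Pos 3: window 'dc' -> no
  Pos 4: window 'cd' -> no
  Pos 5: window 'dd' -> no
  Pos 6: window 'db' -> no
  Pos 7: window 'bb' -> no
  Pos 8: window 'b' -> no
Total matches: 0

0


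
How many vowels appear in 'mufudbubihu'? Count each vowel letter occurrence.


Scanning each character of 'mufudbubihu':
  Position 1: 'm' -> consonant (running count: 0)
  Position 2: 'u' -> vowel (running count: 1)
  Position 3: 'f' -> consonant (running count: 1)
  Position 4: 'u' -> vowel (running count: 2)
  Position 5: 'd' -> consonant (running count: 2)
  Position 6: 'b' -> consonant (running count: 2)
  Position 7: 'u' -> vowel (running count: 3)
  Position 8: 'b' -> consonant (running count: 3)
  Position 9: 'i' -> vowel (running count: 4)
  Position 10: 'h' -> consonant (running count: 4)
  Position 11: 'u' -> vowel (running count: 5)
Total vowels: 5

5


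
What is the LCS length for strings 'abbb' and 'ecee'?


DP table for LCS of 'abbb' and 'ecee':
       e  c  e  e
    0  0  0  0  0
  a 0  0  0  0  0
  b 0  0  0  0  0
  b 0  0  0  0  0
  b 0  0  0  0  0
LCS length = 0

0


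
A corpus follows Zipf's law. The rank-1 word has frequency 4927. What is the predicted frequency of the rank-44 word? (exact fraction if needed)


Zipf's law: freq(rank) = f1 / rank
f1 = 4927, rank = 44
freq = 4927 / 44
GCD(4927, 44) = 1
Simplified: 4927/44

4927/44


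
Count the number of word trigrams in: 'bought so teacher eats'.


Word trigrams from [4] words:
  Trigram 1: (bought so teacher)
  Trigram 2: (so teacher eats)
Total word trigrams: 4 - 2 = 2

2


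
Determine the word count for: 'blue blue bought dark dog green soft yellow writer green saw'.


Counting words by splitting on spaces:
  Word 1: 'blue'
  Word 2: 'blue'
  Word 3: 'bought'
  Word 4: 'dark'
  Word 5: 'dog'
  Word 6: 'green'
  Word 7: 'soft'
  Word 8: 'yellow'
  Word 9: 'writer'
  Word 10: 'green'
  Word 11: 'saw'
Total words: 11

11


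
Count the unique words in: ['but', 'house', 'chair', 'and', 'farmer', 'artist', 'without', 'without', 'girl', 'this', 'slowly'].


Listing all tokens and tracking unique types:
  Token 1: 'but' -> NEW (unique so far: 1)
  Token 2: 'house' -> NEW (unique so far: 2)
  Token 3: 'chair' -> NEW (unique so far: 3)
  Token 4: 'and' -> NEW (unique so far: 4)
  Token 5: 'farmer' -> NEW (unique so far: 5)
  Token 6: 'artist' -> NEW (unique so far: 6)
  Token 7: 'without' -> NEW (unique so far: 7)
  Token 8: 'without' -> duplicate (unique so far: 7)
  Token 9: 'girl' -> NEW (unique so far: 8)
  Token 10: 'this' -> NEW (unique so far: 9)
  Token 11: 'slowly' -> NEW (unique so far: 10)
Unique types: ('and', 'artist', 'but', 'chair', 'farmer', 'girl', 'house', 'slowly', 'this', 'without')
Vocabulary size: 10

10


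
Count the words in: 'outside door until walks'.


Counting words by splitting on spaces:
  Word 1: 'outside'
  Word 2: 'door'
  Word 3: 'until'
  Word 4: 'walks'
Total words: 4

4


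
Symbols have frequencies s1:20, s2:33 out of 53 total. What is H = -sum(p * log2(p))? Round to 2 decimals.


Computing entropy H = -sum(p_i * log2(p_i)):
  s1: p = 20/53 = 0.3774, -p*log2(p) = 0.5306
  s2: p = 33/53 = 0.6226, -p*log2(p) = 0.4256
H = sum of terms = 0.9562
Rounded to 2 decimals: 0.96

0.96


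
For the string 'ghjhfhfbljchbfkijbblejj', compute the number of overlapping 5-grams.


String 'ghjhfhfbljchbfkijbblejj' has length L = 23.
Number of overlapping n-grams = L - n + 1
Substituting: 23 - 5 + 1 = 19

19


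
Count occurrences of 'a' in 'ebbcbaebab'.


Scanning 'ebbcbaebab' for 'a':
  Position 5: 'a' -> MATCH (count: 1)
  Position 8: 'a' -> MATCH (count: 2)
Total occurrences of 'a': 2

2


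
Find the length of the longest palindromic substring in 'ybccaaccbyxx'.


Scanning 'ybccaaccbyxx' for palindromic substrings.
Substring at positions 0-9: 'ybccaaccby'.
Check: reverse('ybccaaccby') = 'ybccaaccby' -> palindrome confirmed.
Neighbouring characters ('-' / 'x') break symmetry, so it cannot extend further.
No longer palindromic substring exists; longest length = 10

10
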